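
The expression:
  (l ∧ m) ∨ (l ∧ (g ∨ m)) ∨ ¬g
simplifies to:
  l ∨ ¬g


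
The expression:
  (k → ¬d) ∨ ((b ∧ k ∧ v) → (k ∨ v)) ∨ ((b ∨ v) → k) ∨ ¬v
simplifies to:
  True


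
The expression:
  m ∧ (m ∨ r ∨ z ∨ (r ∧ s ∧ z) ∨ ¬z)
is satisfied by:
  {m: True}


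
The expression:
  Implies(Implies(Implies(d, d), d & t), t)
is always true.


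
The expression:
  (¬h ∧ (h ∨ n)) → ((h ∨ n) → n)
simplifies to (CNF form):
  True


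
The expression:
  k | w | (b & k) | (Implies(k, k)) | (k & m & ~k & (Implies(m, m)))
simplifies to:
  True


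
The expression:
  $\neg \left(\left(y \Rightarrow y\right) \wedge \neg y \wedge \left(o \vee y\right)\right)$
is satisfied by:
  {y: True, o: False}
  {o: False, y: False}
  {o: True, y: True}


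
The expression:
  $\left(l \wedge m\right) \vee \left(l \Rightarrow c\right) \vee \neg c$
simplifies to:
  $\text{True}$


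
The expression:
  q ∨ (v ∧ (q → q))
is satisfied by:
  {q: True, v: True}
  {q: True, v: False}
  {v: True, q: False}


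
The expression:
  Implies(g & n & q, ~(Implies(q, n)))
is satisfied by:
  {g: False, q: False, n: False}
  {n: True, g: False, q: False}
  {q: True, g: False, n: False}
  {n: True, q: True, g: False}
  {g: True, n: False, q: False}
  {n: True, g: True, q: False}
  {q: True, g: True, n: False}


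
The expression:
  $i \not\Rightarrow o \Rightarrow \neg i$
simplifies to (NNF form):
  $o \vee \neg i$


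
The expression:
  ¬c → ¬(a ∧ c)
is always true.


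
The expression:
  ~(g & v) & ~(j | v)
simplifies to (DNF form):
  ~j & ~v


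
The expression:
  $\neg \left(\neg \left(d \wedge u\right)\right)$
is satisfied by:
  {u: True, d: True}


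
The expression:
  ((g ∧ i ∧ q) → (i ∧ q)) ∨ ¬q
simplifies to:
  True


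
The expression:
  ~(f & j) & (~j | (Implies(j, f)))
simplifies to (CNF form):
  ~j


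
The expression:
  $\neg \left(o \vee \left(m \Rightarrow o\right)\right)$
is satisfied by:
  {m: True, o: False}


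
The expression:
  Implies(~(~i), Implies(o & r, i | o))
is always true.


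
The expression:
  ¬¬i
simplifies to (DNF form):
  i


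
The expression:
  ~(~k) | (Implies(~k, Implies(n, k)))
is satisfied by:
  {k: True, n: False}
  {n: False, k: False}
  {n: True, k: True}


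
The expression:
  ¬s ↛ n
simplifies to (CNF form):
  n ∨ ¬s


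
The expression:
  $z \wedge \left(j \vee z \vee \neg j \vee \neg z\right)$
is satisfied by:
  {z: True}


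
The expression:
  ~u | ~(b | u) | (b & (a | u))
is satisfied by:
  {b: True, u: False}
  {u: False, b: False}
  {u: True, b: True}


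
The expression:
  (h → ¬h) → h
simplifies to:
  h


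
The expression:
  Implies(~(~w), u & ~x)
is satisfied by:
  {u: True, w: False, x: False}
  {u: False, w: False, x: False}
  {x: True, u: True, w: False}
  {x: True, u: False, w: False}
  {w: True, u: True, x: False}


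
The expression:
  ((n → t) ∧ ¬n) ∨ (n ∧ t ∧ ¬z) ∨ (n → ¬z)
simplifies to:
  ¬n ∨ ¬z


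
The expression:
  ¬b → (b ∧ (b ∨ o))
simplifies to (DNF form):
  b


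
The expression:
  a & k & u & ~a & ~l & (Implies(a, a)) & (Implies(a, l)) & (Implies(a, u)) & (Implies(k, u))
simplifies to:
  False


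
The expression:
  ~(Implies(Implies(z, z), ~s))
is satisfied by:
  {s: True}


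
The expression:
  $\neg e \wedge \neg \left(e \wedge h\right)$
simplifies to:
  $\neg e$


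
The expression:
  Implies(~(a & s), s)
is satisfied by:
  {s: True}


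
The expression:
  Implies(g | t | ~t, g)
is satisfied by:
  {g: True}


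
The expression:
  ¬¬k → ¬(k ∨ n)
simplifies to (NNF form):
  ¬k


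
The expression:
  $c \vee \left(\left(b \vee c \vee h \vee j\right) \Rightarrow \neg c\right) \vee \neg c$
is always true.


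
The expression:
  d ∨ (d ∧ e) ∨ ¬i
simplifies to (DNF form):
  d ∨ ¬i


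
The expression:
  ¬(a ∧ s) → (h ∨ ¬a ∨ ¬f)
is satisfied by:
  {s: True, h: True, a: False, f: False}
  {s: True, h: False, a: False, f: False}
  {h: True, s: False, a: False, f: False}
  {s: False, h: False, a: False, f: False}
  {f: True, s: True, h: True, a: False}
  {f: True, s: True, h: False, a: False}
  {f: True, h: True, s: False, a: False}
  {f: True, h: False, s: False, a: False}
  {s: True, a: True, h: True, f: False}
  {s: True, a: True, h: False, f: False}
  {a: True, h: True, s: False, f: False}
  {a: True, s: False, h: False, f: False}
  {f: True, a: True, s: True, h: True}
  {f: True, a: True, s: True, h: False}
  {f: True, a: True, h: True, s: False}


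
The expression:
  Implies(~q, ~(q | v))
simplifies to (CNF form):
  q | ~v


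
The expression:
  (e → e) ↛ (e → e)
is never true.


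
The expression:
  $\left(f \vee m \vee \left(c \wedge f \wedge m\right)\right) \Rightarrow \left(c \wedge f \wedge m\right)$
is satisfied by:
  {c: True, m: False, f: False}
  {c: False, m: False, f: False}
  {m: True, f: True, c: True}


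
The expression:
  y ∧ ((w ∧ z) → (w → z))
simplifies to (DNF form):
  y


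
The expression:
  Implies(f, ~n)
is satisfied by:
  {n: False, f: False}
  {f: True, n: False}
  {n: True, f: False}


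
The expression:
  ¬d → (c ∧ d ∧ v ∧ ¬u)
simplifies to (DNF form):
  d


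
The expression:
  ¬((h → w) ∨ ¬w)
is never true.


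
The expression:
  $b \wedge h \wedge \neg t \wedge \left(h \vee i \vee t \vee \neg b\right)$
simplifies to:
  $b \wedge h \wedge \neg t$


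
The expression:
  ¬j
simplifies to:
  ¬j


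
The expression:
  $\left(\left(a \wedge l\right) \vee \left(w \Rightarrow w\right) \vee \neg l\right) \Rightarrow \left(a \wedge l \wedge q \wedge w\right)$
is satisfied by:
  {a: True, w: True, q: True, l: True}


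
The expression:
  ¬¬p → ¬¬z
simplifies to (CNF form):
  z ∨ ¬p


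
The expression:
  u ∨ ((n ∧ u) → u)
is always true.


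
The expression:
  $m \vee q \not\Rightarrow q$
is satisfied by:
  {m: True}


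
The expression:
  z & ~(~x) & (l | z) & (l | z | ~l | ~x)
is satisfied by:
  {z: True, x: True}


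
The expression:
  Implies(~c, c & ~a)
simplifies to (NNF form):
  c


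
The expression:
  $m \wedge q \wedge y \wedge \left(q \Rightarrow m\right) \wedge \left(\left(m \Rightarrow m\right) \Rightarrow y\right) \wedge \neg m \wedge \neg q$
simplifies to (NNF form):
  $\text{False}$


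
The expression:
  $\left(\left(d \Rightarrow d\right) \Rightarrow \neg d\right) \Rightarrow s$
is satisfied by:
  {d: True, s: True}
  {d: True, s: False}
  {s: True, d: False}


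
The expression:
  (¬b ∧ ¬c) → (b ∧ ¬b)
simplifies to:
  b ∨ c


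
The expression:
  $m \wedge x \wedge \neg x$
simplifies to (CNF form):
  $\text{False}$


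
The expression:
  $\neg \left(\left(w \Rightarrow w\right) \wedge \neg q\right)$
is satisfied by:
  {q: True}


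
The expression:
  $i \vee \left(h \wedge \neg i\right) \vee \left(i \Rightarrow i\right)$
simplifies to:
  $\text{True}$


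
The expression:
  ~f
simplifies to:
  ~f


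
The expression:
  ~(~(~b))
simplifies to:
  ~b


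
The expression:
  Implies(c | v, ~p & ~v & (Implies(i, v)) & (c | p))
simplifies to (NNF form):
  ~v & (~c | ~i) & (~c | ~p)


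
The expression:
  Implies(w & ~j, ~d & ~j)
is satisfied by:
  {j: True, w: False, d: False}
  {w: False, d: False, j: False}
  {j: True, d: True, w: False}
  {d: True, w: False, j: False}
  {j: True, w: True, d: False}
  {w: True, j: False, d: False}
  {j: True, d: True, w: True}


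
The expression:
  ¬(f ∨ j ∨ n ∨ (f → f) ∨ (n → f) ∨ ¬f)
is never true.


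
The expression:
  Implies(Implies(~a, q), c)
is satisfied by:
  {c: True, q: False, a: False}
  {a: True, c: True, q: False}
  {c: True, q: True, a: False}
  {a: True, c: True, q: True}
  {a: False, q: False, c: False}


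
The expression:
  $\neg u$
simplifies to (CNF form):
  $\neg u$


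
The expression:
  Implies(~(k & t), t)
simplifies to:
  t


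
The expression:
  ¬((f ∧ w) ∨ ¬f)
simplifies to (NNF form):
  f ∧ ¬w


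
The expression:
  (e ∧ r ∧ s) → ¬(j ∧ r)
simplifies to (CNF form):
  ¬e ∨ ¬j ∨ ¬r ∨ ¬s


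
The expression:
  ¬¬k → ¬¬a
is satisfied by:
  {a: True, k: False}
  {k: False, a: False}
  {k: True, a: True}


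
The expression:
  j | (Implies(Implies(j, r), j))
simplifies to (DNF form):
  j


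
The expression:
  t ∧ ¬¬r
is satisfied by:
  {t: True, r: True}


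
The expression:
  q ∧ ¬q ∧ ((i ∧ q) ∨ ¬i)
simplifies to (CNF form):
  False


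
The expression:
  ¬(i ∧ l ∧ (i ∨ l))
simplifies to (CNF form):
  ¬i ∨ ¬l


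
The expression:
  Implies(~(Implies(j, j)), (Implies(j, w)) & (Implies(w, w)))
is always true.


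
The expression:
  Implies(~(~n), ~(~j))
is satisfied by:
  {j: True, n: False}
  {n: False, j: False}
  {n: True, j: True}


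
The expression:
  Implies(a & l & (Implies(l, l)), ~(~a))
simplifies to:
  True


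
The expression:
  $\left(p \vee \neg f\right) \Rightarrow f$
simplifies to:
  $f$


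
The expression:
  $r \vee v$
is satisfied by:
  {r: True, v: True}
  {r: True, v: False}
  {v: True, r: False}


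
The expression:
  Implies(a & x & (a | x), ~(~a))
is always true.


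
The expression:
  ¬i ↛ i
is always true.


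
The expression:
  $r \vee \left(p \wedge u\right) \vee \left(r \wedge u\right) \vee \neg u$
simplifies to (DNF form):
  $p \vee r \vee \neg u$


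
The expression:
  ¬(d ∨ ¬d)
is never true.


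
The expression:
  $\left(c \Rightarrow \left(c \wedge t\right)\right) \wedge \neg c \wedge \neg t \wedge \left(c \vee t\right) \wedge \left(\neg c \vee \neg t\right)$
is never true.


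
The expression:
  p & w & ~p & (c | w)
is never true.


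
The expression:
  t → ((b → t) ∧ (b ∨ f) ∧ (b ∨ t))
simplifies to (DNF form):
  b ∨ f ∨ ¬t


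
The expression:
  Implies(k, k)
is always true.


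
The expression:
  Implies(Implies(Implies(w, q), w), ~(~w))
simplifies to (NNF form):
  True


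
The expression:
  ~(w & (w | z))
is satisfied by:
  {w: False}


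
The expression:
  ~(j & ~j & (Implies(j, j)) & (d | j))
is always true.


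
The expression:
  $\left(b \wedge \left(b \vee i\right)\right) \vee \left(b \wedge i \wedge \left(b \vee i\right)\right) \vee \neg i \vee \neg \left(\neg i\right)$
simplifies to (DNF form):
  $\text{True}$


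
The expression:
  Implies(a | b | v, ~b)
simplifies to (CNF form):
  ~b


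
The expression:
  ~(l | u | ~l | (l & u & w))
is never true.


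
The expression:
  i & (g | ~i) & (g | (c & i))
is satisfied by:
  {i: True, g: True}


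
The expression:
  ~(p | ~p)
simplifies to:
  False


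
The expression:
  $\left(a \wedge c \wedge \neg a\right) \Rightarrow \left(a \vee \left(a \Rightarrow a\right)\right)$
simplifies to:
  $\text{True}$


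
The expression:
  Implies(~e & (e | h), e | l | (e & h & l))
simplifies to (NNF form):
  e | l | ~h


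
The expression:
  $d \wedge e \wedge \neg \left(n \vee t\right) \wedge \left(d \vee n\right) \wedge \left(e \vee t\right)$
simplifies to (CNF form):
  $d \wedge e \wedge \neg n \wedge \neg t$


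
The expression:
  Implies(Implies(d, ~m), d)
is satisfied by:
  {d: True}


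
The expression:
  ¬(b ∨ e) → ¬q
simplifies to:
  b ∨ e ∨ ¬q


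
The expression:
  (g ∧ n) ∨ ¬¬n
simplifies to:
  n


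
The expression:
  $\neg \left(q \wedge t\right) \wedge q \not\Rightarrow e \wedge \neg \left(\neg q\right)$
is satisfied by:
  {q: True, e: False, t: False}


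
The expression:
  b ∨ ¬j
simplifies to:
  b ∨ ¬j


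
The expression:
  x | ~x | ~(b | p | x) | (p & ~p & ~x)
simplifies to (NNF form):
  True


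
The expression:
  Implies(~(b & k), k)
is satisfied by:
  {k: True}


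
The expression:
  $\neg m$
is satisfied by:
  {m: False}


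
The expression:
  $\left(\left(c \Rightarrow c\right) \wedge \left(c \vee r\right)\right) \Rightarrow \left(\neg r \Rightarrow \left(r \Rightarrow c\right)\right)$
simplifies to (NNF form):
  $\text{True}$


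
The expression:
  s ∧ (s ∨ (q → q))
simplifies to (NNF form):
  s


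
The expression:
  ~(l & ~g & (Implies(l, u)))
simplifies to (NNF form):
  g | ~l | ~u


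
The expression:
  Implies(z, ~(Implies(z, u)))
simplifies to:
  ~u | ~z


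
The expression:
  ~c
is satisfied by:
  {c: False}


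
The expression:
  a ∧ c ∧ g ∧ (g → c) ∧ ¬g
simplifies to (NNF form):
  False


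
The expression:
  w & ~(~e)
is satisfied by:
  {e: True, w: True}


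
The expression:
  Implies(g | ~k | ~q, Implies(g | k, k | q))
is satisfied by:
  {k: True, q: True, g: False}
  {k: True, g: False, q: False}
  {q: True, g: False, k: False}
  {q: False, g: False, k: False}
  {k: True, q: True, g: True}
  {k: True, g: True, q: False}
  {q: True, g: True, k: False}


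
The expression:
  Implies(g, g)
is always true.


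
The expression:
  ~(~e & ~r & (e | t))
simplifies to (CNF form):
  e | r | ~t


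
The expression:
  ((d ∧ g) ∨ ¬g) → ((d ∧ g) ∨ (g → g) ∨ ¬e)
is always true.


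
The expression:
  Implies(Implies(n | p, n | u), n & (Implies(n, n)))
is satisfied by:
  {n: True, p: True, u: False}
  {n: True, p: False, u: False}
  {n: True, u: True, p: True}
  {n: True, u: True, p: False}
  {p: True, u: False, n: False}


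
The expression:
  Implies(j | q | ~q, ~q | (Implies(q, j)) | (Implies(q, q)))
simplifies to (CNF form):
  True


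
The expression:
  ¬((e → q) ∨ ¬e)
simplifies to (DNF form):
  e ∧ ¬q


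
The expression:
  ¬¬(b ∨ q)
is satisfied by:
  {b: True, q: True}
  {b: True, q: False}
  {q: True, b: False}


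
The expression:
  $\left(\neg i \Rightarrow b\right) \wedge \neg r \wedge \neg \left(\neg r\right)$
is never true.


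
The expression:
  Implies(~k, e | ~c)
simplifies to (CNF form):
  e | k | ~c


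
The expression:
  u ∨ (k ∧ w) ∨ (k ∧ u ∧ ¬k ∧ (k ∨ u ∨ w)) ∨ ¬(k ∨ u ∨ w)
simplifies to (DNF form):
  u ∨ (k ∧ w) ∨ (¬k ∧ ¬w)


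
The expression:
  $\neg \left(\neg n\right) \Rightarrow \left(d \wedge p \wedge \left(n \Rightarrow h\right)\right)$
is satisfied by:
  {p: True, h: True, d: True, n: False}
  {p: True, h: True, d: False, n: False}
  {p: True, d: True, h: False, n: False}
  {p: True, d: False, h: False, n: False}
  {h: True, d: True, p: False, n: False}
  {h: True, d: False, p: False, n: False}
  {d: True, p: False, h: False, n: False}
  {d: False, p: False, h: False, n: False}
  {n: True, p: True, h: True, d: True}


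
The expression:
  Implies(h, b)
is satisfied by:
  {b: True, h: False}
  {h: False, b: False}
  {h: True, b: True}


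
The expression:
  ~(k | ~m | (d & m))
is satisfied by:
  {m: True, d: False, k: False}


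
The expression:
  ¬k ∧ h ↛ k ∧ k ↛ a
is never true.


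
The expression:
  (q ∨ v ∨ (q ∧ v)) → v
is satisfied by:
  {v: True, q: False}
  {q: False, v: False}
  {q: True, v: True}


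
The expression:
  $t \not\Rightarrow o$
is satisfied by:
  {t: True, o: False}


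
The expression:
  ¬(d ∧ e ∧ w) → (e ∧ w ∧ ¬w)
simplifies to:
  d ∧ e ∧ w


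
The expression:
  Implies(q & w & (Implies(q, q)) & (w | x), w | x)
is always true.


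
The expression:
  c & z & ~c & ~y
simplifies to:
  False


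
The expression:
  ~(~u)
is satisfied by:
  {u: True}


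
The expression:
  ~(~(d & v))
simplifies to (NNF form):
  d & v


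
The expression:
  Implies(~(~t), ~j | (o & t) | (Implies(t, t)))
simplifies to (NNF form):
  True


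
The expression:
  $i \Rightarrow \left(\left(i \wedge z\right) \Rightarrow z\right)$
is always true.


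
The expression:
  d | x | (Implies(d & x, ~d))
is always true.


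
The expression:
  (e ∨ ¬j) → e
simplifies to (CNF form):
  e ∨ j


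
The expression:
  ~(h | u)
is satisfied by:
  {u: False, h: False}


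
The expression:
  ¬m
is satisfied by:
  {m: False}


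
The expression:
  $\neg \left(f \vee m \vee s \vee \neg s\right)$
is never true.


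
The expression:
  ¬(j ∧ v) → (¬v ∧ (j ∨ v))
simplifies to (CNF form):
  j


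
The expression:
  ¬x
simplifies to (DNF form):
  ¬x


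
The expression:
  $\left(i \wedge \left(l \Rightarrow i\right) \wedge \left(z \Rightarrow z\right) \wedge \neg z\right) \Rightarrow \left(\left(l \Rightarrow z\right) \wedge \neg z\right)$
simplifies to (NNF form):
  $z \vee \neg i \vee \neg l$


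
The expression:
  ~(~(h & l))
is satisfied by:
  {h: True, l: True}


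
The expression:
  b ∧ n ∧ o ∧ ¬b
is never true.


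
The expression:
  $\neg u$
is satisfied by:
  {u: False}


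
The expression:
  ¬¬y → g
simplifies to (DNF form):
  g ∨ ¬y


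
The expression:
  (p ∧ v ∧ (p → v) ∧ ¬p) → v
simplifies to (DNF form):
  True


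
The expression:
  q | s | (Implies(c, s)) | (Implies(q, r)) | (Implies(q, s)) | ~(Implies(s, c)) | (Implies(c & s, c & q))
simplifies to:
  True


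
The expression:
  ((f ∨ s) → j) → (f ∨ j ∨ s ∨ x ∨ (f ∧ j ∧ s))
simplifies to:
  f ∨ j ∨ s ∨ x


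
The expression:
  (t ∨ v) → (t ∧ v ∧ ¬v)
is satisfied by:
  {v: False, t: False}


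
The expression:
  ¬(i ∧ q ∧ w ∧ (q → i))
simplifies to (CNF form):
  ¬i ∨ ¬q ∨ ¬w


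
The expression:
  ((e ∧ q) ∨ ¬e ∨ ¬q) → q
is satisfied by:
  {q: True}


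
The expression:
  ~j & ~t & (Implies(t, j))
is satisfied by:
  {t: False, j: False}


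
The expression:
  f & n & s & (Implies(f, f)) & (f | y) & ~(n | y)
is never true.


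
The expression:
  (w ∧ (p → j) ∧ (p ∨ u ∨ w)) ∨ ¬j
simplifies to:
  w ∨ ¬j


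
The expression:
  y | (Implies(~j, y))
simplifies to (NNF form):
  j | y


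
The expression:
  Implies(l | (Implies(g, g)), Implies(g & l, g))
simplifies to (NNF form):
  True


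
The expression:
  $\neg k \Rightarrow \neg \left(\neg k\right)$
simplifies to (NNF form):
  $k$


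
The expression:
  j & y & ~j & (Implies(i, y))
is never true.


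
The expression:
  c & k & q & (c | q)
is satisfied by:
  {c: True, q: True, k: True}


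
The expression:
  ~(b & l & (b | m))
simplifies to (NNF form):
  ~b | ~l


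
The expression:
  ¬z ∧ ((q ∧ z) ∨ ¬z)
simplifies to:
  ¬z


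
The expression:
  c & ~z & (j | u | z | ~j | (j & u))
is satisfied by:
  {c: True, z: False}


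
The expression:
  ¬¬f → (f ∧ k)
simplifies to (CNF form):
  k ∨ ¬f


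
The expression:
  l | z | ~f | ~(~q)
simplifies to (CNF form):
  l | q | z | ~f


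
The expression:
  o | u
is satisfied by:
  {o: True, u: True}
  {o: True, u: False}
  {u: True, o: False}


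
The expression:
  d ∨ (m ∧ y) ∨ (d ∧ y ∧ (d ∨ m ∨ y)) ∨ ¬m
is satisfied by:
  {y: True, d: True, m: False}
  {y: True, m: False, d: False}
  {d: True, m: False, y: False}
  {d: False, m: False, y: False}
  {y: True, d: True, m: True}
  {y: True, m: True, d: False}
  {d: True, m: True, y: False}


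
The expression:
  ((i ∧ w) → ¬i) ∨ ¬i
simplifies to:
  ¬i ∨ ¬w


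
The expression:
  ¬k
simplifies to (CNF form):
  ¬k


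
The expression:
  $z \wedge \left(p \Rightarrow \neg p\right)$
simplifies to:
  $z \wedge \neg p$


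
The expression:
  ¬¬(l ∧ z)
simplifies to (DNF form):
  l ∧ z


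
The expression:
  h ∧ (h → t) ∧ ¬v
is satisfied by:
  {t: True, h: True, v: False}


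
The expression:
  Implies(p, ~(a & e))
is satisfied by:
  {p: False, e: False, a: False}
  {a: True, p: False, e: False}
  {e: True, p: False, a: False}
  {a: True, e: True, p: False}
  {p: True, a: False, e: False}
  {a: True, p: True, e: False}
  {e: True, p: True, a: False}


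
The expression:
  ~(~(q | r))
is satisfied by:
  {r: True, q: True}
  {r: True, q: False}
  {q: True, r: False}


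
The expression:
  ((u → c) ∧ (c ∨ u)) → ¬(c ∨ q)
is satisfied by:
  {c: False}


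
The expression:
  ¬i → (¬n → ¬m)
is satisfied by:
  {i: True, n: True, m: False}
  {i: True, m: False, n: False}
  {n: True, m: False, i: False}
  {n: False, m: False, i: False}
  {i: True, n: True, m: True}
  {i: True, m: True, n: False}
  {n: True, m: True, i: False}


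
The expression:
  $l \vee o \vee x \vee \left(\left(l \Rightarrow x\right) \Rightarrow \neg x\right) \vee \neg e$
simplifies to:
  $\text{True}$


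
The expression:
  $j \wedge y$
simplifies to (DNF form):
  $j \wedge y$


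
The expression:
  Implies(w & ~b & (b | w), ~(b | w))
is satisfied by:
  {b: True, w: False}
  {w: False, b: False}
  {w: True, b: True}


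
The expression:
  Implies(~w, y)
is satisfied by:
  {y: True, w: True}
  {y: True, w: False}
  {w: True, y: False}


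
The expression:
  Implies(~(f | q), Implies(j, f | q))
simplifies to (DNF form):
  f | q | ~j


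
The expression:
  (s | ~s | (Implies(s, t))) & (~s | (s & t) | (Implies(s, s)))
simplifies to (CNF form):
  True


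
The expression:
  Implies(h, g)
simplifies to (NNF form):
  g | ~h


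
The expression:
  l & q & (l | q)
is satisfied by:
  {q: True, l: True}


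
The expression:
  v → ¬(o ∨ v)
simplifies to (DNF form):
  ¬v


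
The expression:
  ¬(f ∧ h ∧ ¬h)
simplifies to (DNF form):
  True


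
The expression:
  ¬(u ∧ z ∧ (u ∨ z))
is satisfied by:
  {u: False, z: False}
  {z: True, u: False}
  {u: True, z: False}


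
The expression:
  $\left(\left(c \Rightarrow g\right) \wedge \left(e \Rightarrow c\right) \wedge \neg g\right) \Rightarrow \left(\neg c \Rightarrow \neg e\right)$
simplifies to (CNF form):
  $\text{True}$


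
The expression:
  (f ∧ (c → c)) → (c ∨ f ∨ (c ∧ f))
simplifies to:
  True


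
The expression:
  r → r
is always true.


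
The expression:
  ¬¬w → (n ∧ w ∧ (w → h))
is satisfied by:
  {h: True, n: True, w: False}
  {h: True, n: False, w: False}
  {n: True, h: False, w: False}
  {h: False, n: False, w: False}
  {h: True, w: True, n: True}


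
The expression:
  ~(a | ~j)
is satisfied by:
  {j: True, a: False}


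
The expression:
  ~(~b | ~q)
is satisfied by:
  {b: True, q: True}


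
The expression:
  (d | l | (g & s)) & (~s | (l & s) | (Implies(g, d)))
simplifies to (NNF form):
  d | l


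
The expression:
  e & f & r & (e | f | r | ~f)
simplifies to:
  e & f & r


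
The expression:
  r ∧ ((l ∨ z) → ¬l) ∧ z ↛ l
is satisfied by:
  {r: True, z: True, l: False}


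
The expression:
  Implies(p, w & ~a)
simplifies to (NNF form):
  ~p | (w & ~a)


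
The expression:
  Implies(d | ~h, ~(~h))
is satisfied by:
  {h: True}


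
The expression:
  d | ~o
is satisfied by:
  {d: True, o: False}
  {o: False, d: False}
  {o: True, d: True}


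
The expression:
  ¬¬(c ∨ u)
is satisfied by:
  {c: True, u: True}
  {c: True, u: False}
  {u: True, c: False}


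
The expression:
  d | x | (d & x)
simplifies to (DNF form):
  d | x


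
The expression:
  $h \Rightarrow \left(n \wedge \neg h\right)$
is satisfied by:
  {h: False}


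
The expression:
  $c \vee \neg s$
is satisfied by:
  {c: True, s: False}
  {s: False, c: False}
  {s: True, c: True}


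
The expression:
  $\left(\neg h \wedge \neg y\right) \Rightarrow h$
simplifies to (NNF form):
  $h \vee y$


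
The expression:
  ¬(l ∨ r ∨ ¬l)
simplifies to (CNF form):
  False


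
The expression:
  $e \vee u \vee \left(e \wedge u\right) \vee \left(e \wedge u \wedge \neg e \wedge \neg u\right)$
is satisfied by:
  {e: True, u: True}
  {e: True, u: False}
  {u: True, e: False}


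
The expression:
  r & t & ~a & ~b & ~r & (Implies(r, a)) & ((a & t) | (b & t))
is never true.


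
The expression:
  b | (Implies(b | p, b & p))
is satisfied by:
  {b: True, p: False}
  {p: False, b: False}
  {p: True, b: True}


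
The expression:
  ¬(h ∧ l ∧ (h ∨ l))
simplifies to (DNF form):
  ¬h ∨ ¬l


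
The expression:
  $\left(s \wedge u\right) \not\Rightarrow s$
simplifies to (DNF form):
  $\text{False}$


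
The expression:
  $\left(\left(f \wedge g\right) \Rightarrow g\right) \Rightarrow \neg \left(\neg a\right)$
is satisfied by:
  {a: True}


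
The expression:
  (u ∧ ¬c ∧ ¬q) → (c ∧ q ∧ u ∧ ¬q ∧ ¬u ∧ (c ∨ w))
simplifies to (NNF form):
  c ∨ q ∨ ¬u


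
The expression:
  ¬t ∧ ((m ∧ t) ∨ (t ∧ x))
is never true.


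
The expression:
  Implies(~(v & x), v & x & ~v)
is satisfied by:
  {x: True, v: True}


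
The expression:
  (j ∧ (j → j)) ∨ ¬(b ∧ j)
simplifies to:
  True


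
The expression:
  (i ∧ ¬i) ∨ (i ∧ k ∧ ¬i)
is never true.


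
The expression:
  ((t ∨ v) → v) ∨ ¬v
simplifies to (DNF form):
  True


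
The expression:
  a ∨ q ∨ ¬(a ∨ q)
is always true.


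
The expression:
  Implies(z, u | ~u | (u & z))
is always true.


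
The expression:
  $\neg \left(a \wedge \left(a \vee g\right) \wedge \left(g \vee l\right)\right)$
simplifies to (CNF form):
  $\left(\neg a \vee \neg g\right) \wedge \left(\neg a \vee \neg l\right)$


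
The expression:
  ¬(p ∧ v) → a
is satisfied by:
  {a: True, p: True, v: True}
  {a: True, p: True, v: False}
  {a: True, v: True, p: False}
  {a: True, v: False, p: False}
  {p: True, v: True, a: False}


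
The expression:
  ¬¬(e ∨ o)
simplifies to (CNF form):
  e ∨ o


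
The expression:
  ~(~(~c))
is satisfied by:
  {c: False}


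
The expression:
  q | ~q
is always true.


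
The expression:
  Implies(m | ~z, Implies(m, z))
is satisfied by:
  {z: True, m: False}
  {m: False, z: False}
  {m: True, z: True}


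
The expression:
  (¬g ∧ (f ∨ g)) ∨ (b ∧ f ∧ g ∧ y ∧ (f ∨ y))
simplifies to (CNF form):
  f ∧ (b ∨ ¬g) ∧ (y ∨ ¬g)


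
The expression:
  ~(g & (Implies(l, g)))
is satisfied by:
  {g: False}


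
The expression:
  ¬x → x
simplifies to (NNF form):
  x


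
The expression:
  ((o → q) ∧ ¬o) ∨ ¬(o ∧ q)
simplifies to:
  ¬o ∨ ¬q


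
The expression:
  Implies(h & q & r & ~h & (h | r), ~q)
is always true.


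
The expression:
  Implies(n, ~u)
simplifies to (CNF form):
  ~n | ~u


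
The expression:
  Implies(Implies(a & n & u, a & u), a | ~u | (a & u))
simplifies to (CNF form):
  a | ~u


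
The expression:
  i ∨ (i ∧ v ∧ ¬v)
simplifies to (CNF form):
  i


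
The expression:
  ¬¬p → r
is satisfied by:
  {r: True, p: False}
  {p: False, r: False}
  {p: True, r: True}


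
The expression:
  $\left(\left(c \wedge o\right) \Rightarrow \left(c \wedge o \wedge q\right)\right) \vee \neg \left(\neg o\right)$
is always true.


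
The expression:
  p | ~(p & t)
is always true.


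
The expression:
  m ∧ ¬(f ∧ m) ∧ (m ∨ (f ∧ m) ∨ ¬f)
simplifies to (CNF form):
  m ∧ ¬f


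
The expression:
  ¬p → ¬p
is always true.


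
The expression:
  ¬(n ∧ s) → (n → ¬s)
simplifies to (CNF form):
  True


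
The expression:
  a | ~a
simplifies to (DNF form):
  True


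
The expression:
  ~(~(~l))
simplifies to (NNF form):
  ~l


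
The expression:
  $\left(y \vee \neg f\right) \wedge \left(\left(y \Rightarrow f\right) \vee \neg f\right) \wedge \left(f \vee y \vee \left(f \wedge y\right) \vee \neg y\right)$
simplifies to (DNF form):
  $y \vee \neg f$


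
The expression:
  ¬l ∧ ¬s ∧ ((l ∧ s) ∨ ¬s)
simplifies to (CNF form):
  ¬l ∧ ¬s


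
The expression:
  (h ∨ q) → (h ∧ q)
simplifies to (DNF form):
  (h ∧ q) ∨ (¬h ∧ ¬q)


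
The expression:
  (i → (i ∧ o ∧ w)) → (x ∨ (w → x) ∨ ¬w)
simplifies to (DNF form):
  x ∨ (i ∧ ¬o) ∨ ¬w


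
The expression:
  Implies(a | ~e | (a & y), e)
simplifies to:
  e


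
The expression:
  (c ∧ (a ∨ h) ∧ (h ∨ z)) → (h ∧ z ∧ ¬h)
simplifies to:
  (¬a ∧ ¬h) ∨ (¬h ∧ ¬z) ∨ ¬c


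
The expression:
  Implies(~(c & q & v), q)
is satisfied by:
  {q: True}


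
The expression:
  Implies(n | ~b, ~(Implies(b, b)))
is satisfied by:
  {b: True, n: False}


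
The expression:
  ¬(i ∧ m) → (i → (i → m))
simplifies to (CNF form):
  m ∨ ¬i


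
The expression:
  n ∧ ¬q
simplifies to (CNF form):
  n ∧ ¬q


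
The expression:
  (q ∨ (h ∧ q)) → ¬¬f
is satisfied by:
  {f: True, q: False}
  {q: False, f: False}
  {q: True, f: True}


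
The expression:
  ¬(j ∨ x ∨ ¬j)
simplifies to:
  False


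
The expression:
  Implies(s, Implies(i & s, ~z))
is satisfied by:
  {s: False, z: False, i: False}
  {i: True, s: False, z: False}
  {z: True, s: False, i: False}
  {i: True, z: True, s: False}
  {s: True, i: False, z: False}
  {i: True, s: True, z: False}
  {z: True, s: True, i: False}


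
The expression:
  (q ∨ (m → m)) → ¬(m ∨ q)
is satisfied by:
  {q: False, m: False}


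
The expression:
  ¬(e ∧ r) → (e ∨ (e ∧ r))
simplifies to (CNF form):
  e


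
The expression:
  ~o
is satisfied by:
  {o: False}


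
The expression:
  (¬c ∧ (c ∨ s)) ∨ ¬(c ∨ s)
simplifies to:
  ¬c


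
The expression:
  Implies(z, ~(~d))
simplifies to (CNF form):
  d | ~z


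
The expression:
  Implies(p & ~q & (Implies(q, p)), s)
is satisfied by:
  {q: True, s: True, p: False}
  {q: True, p: False, s: False}
  {s: True, p: False, q: False}
  {s: False, p: False, q: False}
  {q: True, s: True, p: True}
  {q: True, p: True, s: False}
  {s: True, p: True, q: False}


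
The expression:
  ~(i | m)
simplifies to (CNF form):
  ~i & ~m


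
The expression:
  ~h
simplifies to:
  ~h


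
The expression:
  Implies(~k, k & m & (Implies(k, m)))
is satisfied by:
  {k: True}


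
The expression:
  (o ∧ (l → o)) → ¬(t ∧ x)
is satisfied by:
  {o: False, t: False, x: False}
  {x: True, o: False, t: False}
  {t: True, o: False, x: False}
  {x: True, t: True, o: False}
  {o: True, x: False, t: False}
  {x: True, o: True, t: False}
  {t: True, o: True, x: False}


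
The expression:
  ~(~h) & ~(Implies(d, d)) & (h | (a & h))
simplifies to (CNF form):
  False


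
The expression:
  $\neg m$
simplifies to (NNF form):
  $\neg m$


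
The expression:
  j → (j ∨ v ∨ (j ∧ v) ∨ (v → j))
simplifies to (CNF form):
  True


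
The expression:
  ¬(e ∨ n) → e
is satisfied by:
  {n: True, e: True}
  {n: True, e: False}
  {e: True, n: False}


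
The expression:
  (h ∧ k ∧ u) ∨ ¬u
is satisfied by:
  {k: True, h: True, u: False}
  {k: True, h: False, u: False}
  {h: True, k: False, u: False}
  {k: False, h: False, u: False}
  {k: True, u: True, h: True}


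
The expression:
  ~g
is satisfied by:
  {g: False}


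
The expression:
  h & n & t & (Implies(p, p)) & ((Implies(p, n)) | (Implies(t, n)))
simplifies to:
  h & n & t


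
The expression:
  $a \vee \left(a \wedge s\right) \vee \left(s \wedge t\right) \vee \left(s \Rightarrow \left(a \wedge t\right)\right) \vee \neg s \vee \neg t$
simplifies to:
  $\text{True}$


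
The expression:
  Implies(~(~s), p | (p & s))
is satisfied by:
  {p: True, s: False}
  {s: False, p: False}
  {s: True, p: True}


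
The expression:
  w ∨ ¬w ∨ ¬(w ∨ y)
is always true.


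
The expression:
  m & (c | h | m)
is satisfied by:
  {m: True}


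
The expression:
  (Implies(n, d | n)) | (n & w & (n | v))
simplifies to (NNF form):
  True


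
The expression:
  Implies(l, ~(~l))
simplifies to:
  True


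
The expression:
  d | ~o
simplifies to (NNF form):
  d | ~o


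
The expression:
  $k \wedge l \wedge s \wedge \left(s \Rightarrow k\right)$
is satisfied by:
  {k: True, s: True, l: True}


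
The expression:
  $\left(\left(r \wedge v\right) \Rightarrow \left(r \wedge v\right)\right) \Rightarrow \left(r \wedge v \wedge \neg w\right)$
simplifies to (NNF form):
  $r \wedge v \wedge \neg w$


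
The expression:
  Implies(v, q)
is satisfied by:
  {q: True, v: False}
  {v: False, q: False}
  {v: True, q: True}


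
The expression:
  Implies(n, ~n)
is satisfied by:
  {n: False}


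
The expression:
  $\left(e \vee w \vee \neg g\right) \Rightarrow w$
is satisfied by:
  {g: True, w: True, e: False}
  {w: True, e: False, g: False}
  {g: True, w: True, e: True}
  {w: True, e: True, g: False}
  {g: True, e: False, w: False}


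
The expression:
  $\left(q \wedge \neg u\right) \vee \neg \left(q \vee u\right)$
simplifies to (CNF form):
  $\neg u$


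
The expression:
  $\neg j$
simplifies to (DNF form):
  $\neg j$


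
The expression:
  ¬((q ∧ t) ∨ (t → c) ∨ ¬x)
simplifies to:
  t ∧ x ∧ ¬c ∧ ¬q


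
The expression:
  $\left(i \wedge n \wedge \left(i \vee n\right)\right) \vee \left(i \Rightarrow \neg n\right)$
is always true.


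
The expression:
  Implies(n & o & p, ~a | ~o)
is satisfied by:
  {p: False, o: False, n: False, a: False}
  {a: True, p: False, o: False, n: False}
  {n: True, p: False, o: False, a: False}
  {a: True, n: True, p: False, o: False}
  {o: True, a: False, p: False, n: False}
  {a: True, o: True, p: False, n: False}
  {n: True, o: True, a: False, p: False}
  {a: True, n: True, o: True, p: False}
  {p: True, n: False, o: False, a: False}
  {a: True, p: True, n: False, o: False}
  {n: True, p: True, a: False, o: False}
  {a: True, n: True, p: True, o: False}
  {o: True, p: True, n: False, a: False}
  {a: True, o: True, p: True, n: False}
  {n: True, o: True, p: True, a: False}


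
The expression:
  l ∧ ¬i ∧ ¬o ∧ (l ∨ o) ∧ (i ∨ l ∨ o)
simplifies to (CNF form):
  l ∧ ¬i ∧ ¬o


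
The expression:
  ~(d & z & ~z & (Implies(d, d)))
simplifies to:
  True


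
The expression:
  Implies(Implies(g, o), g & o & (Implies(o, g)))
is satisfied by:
  {g: True}


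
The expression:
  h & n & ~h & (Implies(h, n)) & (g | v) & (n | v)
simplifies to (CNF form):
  False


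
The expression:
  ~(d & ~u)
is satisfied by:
  {u: True, d: False}
  {d: False, u: False}
  {d: True, u: True}


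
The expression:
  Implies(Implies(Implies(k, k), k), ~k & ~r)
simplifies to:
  ~k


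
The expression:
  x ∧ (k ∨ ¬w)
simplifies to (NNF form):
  x ∧ (k ∨ ¬w)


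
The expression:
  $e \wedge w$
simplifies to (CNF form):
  $e \wedge w$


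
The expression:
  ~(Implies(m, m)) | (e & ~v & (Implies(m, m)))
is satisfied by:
  {e: True, v: False}


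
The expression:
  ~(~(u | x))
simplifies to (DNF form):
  u | x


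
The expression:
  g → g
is always true.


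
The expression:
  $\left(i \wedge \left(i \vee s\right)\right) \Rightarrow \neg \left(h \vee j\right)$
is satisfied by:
  {h: False, i: False, j: False}
  {j: True, h: False, i: False}
  {h: True, j: False, i: False}
  {j: True, h: True, i: False}
  {i: True, j: False, h: False}


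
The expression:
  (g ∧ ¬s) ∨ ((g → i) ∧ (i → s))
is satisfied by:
  {i: False, g: False, s: False}
  {s: True, i: False, g: False}
  {g: True, i: False, s: False}
  {s: True, i: True, g: False}
  {g: True, i: True, s: False}
  {s: True, g: True, i: True}


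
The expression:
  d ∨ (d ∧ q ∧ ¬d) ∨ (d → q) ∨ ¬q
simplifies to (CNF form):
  True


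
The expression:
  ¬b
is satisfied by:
  {b: False}


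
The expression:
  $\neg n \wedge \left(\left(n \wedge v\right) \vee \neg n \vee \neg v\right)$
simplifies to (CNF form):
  $\neg n$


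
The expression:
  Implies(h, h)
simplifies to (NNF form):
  True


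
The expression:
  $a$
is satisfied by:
  {a: True}


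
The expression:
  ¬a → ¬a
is always true.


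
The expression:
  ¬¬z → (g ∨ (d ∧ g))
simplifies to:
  g ∨ ¬z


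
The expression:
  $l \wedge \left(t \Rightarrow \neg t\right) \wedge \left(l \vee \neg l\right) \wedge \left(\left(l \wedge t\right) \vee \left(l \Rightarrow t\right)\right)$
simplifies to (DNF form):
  $\text{False}$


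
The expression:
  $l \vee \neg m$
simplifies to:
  $l \vee \neg m$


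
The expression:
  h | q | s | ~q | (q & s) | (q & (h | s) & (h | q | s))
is always true.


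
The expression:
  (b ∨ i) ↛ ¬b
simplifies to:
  b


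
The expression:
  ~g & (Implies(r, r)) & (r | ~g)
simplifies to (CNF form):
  ~g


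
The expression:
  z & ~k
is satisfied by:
  {z: True, k: False}


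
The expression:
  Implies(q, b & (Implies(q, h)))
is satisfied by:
  {b: True, h: True, q: False}
  {b: True, h: False, q: False}
  {h: True, b: False, q: False}
  {b: False, h: False, q: False}
  {b: True, q: True, h: True}


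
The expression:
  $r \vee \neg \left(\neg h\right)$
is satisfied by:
  {r: True, h: True}
  {r: True, h: False}
  {h: True, r: False}


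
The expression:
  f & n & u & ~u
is never true.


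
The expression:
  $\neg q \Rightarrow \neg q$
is always true.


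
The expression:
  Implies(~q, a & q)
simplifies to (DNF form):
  q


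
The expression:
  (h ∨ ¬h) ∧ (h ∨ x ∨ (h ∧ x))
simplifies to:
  h ∨ x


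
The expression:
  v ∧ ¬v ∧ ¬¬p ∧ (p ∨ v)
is never true.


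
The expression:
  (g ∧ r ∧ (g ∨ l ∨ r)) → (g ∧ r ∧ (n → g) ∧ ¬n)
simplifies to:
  ¬g ∨ ¬n ∨ ¬r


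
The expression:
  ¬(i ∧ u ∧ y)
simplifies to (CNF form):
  ¬i ∨ ¬u ∨ ¬y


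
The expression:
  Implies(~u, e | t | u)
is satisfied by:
  {t: True, e: True, u: True}
  {t: True, e: True, u: False}
  {t: True, u: True, e: False}
  {t: True, u: False, e: False}
  {e: True, u: True, t: False}
  {e: True, u: False, t: False}
  {u: True, e: False, t: False}


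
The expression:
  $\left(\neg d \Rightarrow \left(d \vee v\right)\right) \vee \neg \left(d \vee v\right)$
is always true.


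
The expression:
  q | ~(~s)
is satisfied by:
  {q: True, s: True}
  {q: True, s: False}
  {s: True, q: False}


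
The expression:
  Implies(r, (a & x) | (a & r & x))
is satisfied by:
  {a: True, x: True, r: False}
  {a: True, x: False, r: False}
  {x: True, a: False, r: False}
  {a: False, x: False, r: False}
  {r: True, a: True, x: True}
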